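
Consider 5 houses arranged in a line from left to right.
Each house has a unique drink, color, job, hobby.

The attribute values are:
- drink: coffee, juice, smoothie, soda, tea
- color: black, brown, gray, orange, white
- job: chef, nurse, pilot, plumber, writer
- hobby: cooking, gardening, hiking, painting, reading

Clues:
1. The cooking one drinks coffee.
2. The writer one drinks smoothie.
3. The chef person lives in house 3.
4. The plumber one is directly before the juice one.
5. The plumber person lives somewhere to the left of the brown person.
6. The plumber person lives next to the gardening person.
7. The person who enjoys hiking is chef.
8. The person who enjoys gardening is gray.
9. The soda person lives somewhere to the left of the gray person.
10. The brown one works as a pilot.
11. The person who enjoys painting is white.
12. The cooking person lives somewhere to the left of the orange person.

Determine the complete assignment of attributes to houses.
Solution:

House | Drink | Color | Job | Hobby
-----------------------------------
  1   | soda | white | plumber | painting
  2   | juice | gray | nurse | gardening
  3   | tea | black | chef | hiking
  4   | coffee | brown | pilot | cooking
  5   | smoothie | orange | writer | reading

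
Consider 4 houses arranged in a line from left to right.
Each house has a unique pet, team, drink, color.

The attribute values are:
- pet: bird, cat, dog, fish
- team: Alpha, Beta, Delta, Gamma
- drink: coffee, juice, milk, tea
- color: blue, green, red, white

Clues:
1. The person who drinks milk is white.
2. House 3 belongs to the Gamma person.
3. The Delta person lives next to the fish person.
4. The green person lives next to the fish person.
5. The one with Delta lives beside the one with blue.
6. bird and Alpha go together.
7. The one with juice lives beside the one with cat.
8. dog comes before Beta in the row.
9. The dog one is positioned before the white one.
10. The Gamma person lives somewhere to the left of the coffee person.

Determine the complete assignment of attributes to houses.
Solution:

House | Pet | Team | Drink | Color
----------------------------------
  1   | dog | Delta | tea | green
  2   | fish | Beta | juice | blue
  3   | cat | Gamma | milk | white
  4   | bird | Alpha | coffee | red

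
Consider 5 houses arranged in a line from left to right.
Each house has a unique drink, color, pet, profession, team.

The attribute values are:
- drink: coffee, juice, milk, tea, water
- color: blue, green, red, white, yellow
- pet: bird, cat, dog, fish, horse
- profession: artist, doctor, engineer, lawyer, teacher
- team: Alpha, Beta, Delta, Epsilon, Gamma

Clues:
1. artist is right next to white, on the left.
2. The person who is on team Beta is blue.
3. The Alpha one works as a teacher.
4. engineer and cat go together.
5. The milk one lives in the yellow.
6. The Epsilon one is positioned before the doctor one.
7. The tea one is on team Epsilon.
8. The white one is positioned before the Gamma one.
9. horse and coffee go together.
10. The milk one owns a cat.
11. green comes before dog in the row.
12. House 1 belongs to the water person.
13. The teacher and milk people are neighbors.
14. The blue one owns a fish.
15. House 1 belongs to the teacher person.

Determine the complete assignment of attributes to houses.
Solution:

House | Drink | Color | Pet | Profession | Team
-----------------------------------------------
  1   | water | green | bird | teacher | Alpha
  2   | milk | yellow | cat | engineer | Delta
  3   | juice | blue | fish | artist | Beta
  4   | tea | white | dog | lawyer | Epsilon
  5   | coffee | red | horse | doctor | Gamma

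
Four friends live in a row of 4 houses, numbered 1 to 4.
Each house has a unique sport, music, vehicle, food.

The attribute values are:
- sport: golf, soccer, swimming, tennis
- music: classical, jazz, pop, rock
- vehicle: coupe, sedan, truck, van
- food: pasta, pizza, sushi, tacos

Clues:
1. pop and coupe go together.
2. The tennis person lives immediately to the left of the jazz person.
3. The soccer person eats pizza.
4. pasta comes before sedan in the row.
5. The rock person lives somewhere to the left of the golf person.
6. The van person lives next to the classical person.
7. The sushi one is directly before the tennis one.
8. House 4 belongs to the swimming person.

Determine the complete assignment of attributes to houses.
Solution:

House | Sport | Music | Vehicle | Food
--------------------------------------
  1   | soccer | rock | van | pizza
  2   | golf | classical | truck | sushi
  3   | tennis | pop | coupe | pasta
  4   | swimming | jazz | sedan | tacos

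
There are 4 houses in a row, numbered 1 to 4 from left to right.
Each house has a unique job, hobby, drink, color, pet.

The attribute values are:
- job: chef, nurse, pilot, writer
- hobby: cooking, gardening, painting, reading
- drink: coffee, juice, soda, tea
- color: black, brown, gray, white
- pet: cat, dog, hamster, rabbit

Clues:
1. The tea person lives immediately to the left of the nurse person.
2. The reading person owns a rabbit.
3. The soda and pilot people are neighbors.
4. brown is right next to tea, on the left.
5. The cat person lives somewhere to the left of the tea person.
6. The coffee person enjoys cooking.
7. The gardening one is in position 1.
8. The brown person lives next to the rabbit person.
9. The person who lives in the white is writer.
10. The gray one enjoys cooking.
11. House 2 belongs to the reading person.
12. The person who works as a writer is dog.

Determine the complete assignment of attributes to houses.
Solution:

House | Job | Hobby | Drink | Color | Pet
-----------------------------------------
  1   | chef | gardening | soda | brown | cat
  2   | pilot | reading | tea | black | rabbit
  3   | nurse | cooking | coffee | gray | hamster
  4   | writer | painting | juice | white | dog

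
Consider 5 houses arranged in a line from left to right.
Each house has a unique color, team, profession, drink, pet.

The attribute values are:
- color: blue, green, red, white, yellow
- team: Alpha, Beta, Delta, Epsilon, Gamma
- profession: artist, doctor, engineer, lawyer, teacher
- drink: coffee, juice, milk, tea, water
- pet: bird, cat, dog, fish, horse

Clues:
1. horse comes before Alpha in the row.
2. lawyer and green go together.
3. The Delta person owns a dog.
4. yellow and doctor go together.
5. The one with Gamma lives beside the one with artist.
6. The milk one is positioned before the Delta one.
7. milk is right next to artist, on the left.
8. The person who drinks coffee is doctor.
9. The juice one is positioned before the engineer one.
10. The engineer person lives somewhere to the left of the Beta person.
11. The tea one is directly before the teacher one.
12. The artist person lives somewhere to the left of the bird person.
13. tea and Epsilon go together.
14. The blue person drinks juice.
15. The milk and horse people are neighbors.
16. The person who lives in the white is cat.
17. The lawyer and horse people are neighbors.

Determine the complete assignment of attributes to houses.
Solution:

House | Color | Team | Profession | Drink | Pet
-----------------------------------------------
  1   | green | Gamma | lawyer | milk | fish
  2   | red | Epsilon | artist | tea | horse
  3   | blue | Delta | teacher | juice | dog
  4   | white | Alpha | engineer | water | cat
  5   | yellow | Beta | doctor | coffee | bird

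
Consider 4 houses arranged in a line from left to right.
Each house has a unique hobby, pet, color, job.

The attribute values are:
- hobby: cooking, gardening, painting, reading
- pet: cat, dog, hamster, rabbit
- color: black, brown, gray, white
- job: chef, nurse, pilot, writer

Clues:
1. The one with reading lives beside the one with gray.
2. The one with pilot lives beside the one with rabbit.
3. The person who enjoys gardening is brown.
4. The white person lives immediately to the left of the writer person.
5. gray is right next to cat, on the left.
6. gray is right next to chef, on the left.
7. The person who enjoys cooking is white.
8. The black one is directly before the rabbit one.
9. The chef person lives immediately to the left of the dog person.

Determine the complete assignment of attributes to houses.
Solution:

House | Hobby | Pet | Color | Job
---------------------------------
  1   | reading | hamster | black | pilot
  2   | painting | rabbit | gray | nurse
  3   | cooking | cat | white | chef
  4   | gardening | dog | brown | writer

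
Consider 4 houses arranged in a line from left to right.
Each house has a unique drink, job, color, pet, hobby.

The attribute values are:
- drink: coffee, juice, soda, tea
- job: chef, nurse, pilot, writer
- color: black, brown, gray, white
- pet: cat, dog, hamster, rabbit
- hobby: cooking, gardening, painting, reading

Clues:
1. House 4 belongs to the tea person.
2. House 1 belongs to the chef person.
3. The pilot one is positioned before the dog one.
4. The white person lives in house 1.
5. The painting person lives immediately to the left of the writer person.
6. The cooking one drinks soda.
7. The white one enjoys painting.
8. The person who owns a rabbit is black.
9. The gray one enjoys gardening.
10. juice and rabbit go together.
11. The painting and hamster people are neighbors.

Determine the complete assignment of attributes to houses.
Solution:

House | Drink | Job | Color | Pet | Hobby
-----------------------------------------
  1   | coffee | chef | white | cat | painting
  2   | soda | writer | brown | hamster | cooking
  3   | juice | pilot | black | rabbit | reading
  4   | tea | nurse | gray | dog | gardening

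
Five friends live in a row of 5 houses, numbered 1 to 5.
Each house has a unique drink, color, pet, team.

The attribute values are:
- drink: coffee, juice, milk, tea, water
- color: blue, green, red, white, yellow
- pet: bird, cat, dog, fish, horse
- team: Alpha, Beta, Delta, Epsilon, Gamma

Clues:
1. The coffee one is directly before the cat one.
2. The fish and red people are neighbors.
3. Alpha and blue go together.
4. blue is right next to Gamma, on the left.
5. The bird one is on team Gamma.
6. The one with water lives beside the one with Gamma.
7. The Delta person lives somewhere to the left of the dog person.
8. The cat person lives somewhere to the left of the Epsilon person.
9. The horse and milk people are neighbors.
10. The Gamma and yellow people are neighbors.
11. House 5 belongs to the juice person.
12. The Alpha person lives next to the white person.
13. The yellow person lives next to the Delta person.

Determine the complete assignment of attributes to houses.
Solution:

House | Drink | Color | Pet | Team
----------------------------------
  1   | water | blue | horse | Alpha
  2   | milk | white | bird | Gamma
  3   | coffee | yellow | fish | Beta
  4   | tea | red | cat | Delta
  5   | juice | green | dog | Epsilon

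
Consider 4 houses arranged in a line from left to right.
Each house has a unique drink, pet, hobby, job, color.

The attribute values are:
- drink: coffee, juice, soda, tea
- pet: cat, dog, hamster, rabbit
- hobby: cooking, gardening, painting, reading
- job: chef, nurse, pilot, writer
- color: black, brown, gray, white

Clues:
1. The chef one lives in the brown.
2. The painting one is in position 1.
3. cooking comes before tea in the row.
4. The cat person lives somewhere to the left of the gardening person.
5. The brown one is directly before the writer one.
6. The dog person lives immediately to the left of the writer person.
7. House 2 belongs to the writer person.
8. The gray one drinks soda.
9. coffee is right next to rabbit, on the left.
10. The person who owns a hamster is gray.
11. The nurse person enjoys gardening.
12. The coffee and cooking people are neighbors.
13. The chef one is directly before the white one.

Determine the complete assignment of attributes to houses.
Solution:

House | Drink | Pet | Hobby | Job | Color
-----------------------------------------
  1   | coffee | dog | painting | chef | brown
  2   | juice | rabbit | cooking | writer | white
  3   | tea | cat | reading | pilot | black
  4   | soda | hamster | gardening | nurse | gray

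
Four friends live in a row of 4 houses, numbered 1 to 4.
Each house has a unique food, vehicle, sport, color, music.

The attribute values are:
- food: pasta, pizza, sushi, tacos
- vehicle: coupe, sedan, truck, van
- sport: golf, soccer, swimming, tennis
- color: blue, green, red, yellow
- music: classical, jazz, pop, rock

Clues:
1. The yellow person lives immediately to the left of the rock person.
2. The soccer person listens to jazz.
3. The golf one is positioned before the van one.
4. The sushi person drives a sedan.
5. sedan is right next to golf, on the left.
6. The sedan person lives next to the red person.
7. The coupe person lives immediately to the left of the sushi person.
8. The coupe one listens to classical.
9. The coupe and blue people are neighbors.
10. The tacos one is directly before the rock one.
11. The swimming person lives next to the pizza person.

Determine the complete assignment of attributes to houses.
Solution:

House | Food | Vehicle | Sport | Color | Music
----------------------------------------------
  1   | tacos | coupe | tennis | yellow | classical
  2   | sushi | sedan | swimming | blue | rock
  3   | pizza | truck | golf | red | pop
  4   | pasta | van | soccer | green | jazz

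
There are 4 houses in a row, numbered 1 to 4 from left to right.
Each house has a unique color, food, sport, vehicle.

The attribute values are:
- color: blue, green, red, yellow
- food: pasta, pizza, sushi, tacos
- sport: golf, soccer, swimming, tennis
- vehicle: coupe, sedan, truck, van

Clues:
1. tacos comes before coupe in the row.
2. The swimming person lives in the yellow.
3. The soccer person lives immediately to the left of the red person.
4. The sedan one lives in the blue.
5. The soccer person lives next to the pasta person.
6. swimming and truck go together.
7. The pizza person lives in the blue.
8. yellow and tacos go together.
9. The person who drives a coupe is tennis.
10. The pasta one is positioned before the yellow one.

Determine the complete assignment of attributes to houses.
Solution:

House | Color | Food | Sport | Vehicle
--------------------------------------
  1   | blue | pizza | soccer | sedan
  2   | red | pasta | golf | van
  3   | yellow | tacos | swimming | truck
  4   | green | sushi | tennis | coupe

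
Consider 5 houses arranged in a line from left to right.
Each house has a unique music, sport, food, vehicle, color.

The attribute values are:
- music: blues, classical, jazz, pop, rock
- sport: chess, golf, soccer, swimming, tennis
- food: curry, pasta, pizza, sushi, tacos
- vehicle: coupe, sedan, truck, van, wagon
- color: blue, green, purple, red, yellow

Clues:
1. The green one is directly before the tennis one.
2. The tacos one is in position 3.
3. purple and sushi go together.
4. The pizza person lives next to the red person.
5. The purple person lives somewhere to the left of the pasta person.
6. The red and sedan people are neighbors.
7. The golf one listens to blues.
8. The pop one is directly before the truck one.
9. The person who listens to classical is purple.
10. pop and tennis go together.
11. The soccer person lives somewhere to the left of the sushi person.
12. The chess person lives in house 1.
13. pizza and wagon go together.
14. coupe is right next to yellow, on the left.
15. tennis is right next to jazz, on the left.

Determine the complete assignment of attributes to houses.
Solution:

House | Music | Sport | Food | Vehicle | Color
----------------------------------------------
  1   | rock | chess | curry | coupe | green
  2   | pop | tennis | pizza | wagon | yellow
  3   | jazz | soccer | tacos | truck | red
  4   | classical | swimming | sushi | sedan | purple
  5   | blues | golf | pasta | van | blue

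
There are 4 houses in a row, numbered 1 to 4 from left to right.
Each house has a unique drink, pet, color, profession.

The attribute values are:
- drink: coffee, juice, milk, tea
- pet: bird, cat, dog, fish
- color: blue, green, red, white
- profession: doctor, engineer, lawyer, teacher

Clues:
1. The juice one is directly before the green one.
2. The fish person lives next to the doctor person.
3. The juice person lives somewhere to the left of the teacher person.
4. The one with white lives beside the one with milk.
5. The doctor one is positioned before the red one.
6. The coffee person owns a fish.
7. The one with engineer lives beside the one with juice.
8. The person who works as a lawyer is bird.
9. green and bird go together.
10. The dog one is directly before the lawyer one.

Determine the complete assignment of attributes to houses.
Solution:

House | Drink | Pet | Color | Profession
----------------------------------------
  1   | coffee | fish | blue | engineer
  2   | juice | dog | white | doctor
  3   | milk | bird | green | lawyer
  4   | tea | cat | red | teacher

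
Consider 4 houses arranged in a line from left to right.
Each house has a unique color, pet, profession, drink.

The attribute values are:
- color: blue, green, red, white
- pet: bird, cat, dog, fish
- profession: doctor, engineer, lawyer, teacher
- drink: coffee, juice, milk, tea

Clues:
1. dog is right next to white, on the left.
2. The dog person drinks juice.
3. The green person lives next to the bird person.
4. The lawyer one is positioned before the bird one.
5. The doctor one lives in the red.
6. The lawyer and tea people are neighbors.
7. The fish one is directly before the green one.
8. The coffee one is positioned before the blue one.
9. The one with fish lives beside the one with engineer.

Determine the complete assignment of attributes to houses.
Solution:

House | Color | Pet | Profession | Drink
----------------------------------------
  1   | red | dog | doctor | juice
  2   | white | fish | lawyer | coffee
  3   | green | cat | engineer | tea
  4   | blue | bird | teacher | milk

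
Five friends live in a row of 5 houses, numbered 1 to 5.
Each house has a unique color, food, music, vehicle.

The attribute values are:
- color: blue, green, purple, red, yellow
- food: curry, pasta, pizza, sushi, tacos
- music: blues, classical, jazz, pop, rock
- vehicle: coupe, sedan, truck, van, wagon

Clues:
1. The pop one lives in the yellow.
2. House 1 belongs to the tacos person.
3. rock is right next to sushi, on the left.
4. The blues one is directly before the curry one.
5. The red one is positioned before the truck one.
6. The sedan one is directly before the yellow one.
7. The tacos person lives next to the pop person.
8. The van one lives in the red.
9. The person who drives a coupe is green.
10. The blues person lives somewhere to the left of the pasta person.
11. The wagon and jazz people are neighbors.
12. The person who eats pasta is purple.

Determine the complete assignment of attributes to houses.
Solution:

House | Color | Food | Music | Vehicle
--------------------------------------
  1   | blue | tacos | blues | sedan
  2   | yellow | curry | pop | wagon
  3   | red | pizza | jazz | van
  4   | purple | pasta | rock | truck
  5   | green | sushi | classical | coupe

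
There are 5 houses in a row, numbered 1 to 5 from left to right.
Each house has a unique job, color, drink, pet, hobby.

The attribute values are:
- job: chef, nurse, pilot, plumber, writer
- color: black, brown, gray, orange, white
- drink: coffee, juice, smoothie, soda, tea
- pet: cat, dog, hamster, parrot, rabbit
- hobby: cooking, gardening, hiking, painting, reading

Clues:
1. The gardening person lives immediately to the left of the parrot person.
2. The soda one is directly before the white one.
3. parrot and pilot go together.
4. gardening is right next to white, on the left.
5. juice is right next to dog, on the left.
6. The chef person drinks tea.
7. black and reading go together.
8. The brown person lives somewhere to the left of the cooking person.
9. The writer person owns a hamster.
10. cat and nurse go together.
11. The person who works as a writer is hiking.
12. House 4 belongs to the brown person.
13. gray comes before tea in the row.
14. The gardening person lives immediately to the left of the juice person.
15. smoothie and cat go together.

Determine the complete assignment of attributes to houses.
Solution:

House | Job | Color | Drink | Pet | Hobby
-----------------------------------------
  1   | plumber | gray | soda | rabbit | gardening
  2   | pilot | white | juice | parrot | painting
  3   | chef | black | tea | dog | reading
  4   | writer | brown | coffee | hamster | hiking
  5   | nurse | orange | smoothie | cat | cooking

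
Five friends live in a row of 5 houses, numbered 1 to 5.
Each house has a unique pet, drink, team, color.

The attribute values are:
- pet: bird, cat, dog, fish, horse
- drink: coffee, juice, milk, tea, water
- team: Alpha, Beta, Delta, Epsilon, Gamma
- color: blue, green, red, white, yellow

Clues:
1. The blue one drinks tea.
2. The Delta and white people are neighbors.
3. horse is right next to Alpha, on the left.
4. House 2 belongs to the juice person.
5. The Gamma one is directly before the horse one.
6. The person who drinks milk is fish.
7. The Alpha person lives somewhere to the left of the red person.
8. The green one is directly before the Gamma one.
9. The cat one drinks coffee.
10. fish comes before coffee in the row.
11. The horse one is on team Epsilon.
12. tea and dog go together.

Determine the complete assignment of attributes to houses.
Solution:

House | Pet | Drink | Team | Color
----------------------------------
  1   | fish | milk | Delta | green
  2   | bird | juice | Gamma | white
  3   | horse | water | Epsilon | yellow
  4   | dog | tea | Alpha | blue
  5   | cat | coffee | Beta | red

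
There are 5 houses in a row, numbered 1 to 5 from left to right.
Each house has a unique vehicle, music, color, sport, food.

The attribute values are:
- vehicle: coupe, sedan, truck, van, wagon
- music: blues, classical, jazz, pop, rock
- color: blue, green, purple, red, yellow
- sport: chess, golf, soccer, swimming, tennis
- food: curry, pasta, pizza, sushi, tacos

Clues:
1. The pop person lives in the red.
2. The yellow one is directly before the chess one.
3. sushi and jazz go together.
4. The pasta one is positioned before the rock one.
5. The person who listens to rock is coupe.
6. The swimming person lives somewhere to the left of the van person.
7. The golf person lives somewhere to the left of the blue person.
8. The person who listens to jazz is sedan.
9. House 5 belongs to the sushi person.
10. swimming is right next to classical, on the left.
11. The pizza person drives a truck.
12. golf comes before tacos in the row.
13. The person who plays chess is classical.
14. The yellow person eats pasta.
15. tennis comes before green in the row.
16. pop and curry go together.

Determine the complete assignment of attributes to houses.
Solution:

House | Vehicle | Music | Color | Sport | Food
----------------------------------------------
  1   | wagon | blues | yellow | swimming | pasta
  2   | truck | classical | purple | chess | pizza
  3   | van | pop | red | golf | curry
  4   | coupe | rock | blue | tennis | tacos
  5   | sedan | jazz | green | soccer | sushi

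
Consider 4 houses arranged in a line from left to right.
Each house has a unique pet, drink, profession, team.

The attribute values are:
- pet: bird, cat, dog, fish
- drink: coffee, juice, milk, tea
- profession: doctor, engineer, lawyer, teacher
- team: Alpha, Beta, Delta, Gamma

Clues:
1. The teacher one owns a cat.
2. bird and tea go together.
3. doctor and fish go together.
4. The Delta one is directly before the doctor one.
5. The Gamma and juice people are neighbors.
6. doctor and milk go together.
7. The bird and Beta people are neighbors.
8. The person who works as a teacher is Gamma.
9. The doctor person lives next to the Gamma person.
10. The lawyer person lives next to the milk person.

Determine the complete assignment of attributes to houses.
Solution:

House | Pet | Drink | Profession | Team
---------------------------------------
  1   | bird | tea | lawyer | Delta
  2   | fish | milk | doctor | Beta
  3   | cat | coffee | teacher | Gamma
  4   | dog | juice | engineer | Alpha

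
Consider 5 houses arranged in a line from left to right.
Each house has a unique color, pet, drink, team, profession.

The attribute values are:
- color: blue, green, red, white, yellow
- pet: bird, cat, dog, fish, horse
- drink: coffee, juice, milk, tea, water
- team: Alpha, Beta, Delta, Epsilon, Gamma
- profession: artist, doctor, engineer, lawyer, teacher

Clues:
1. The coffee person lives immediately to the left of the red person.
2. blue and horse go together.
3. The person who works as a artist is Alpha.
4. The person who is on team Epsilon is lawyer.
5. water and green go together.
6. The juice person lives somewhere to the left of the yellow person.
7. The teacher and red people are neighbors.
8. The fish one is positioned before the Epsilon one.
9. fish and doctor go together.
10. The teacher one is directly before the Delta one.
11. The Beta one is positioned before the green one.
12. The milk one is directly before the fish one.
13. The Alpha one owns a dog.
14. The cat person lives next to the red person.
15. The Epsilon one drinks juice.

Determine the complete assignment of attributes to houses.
Solution:

House | Color | Pet | Drink | Team | Profession
-----------------------------------------------
  1   | white | cat | coffee | Beta | teacher
  2   | red | bird | milk | Delta | engineer
  3   | green | fish | water | Gamma | doctor
  4   | blue | horse | juice | Epsilon | lawyer
  5   | yellow | dog | tea | Alpha | artist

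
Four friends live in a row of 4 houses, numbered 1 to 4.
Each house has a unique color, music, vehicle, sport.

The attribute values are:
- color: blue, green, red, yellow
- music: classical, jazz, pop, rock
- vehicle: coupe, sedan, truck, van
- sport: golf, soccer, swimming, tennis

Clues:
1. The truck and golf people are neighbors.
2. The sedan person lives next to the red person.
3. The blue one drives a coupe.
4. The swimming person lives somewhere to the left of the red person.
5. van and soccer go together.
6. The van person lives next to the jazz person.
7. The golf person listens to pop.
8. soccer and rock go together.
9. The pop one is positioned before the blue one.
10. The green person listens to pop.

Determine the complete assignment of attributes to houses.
Solution:

House | Color | Music | Vehicle | Sport
---------------------------------------
  1   | yellow | classical | truck | swimming
  2   | green | pop | sedan | golf
  3   | red | rock | van | soccer
  4   | blue | jazz | coupe | tennis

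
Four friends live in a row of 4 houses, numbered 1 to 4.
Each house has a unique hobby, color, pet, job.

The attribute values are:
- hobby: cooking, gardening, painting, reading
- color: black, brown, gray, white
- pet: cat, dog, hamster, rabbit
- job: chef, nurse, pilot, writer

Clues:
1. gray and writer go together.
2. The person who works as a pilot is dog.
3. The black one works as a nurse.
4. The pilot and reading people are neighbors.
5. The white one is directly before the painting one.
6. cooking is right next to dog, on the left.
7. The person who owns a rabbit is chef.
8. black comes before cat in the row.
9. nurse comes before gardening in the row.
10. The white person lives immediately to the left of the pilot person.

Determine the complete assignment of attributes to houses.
Solution:

House | Hobby | Color | Pet | Job
---------------------------------
  1   | cooking | white | rabbit | chef
  2   | painting | brown | dog | pilot
  3   | reading | black | hamster | nurse
  4   | gardening | gray | cat | writer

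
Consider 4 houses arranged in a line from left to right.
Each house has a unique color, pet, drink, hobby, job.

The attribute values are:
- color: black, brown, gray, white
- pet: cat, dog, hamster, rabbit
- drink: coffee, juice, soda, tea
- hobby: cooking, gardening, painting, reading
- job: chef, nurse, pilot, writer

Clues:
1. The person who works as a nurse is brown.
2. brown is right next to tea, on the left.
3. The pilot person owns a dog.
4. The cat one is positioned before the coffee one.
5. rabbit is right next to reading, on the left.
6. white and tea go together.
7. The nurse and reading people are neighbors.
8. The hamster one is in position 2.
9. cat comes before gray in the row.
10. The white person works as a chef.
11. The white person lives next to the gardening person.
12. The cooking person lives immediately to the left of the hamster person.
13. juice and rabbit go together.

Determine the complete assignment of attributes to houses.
Solution:

House | Color | Pet | Drink | Hobby | Job
-----------------------------------------
  1   | brown | rabbit | juice | cooking | nurse
  2   | white | hamster | tea | reading | chef
  3   | black | cat | soda | gardening | writer
  4   | gray | dog | coffee | painting | pilot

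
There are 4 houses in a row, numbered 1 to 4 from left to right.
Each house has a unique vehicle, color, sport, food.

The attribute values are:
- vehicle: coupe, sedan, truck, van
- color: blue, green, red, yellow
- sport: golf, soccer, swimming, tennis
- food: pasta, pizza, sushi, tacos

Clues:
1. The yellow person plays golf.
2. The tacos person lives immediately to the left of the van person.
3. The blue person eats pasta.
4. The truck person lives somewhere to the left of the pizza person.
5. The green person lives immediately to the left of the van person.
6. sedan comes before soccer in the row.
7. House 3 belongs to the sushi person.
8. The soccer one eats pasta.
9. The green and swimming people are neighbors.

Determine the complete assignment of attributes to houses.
Solution:

House | Vehicle | Color | Sport | Food
--------------------------------------
  1   | truck | green | tennis | tacos
  2   | van | red | swimming | pizza
  3   | sedan | yellow | golf | sushi
  4   | coupe | blue | soccer | pasta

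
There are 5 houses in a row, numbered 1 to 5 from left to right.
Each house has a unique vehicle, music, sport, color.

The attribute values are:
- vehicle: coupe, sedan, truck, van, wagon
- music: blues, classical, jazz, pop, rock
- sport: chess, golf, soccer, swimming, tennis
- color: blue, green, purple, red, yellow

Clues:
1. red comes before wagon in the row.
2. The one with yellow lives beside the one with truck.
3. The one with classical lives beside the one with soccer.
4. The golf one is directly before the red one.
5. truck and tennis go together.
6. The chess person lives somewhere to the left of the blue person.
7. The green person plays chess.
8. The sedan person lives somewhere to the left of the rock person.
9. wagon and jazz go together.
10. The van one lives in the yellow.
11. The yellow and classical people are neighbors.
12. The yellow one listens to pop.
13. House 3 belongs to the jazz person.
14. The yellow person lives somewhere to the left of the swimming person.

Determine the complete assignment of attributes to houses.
Solution:

House | Vehicle | Music | Sport | Color
---------------------------------------
  1   | van | pop | golf | yellow
  2   | truck | classical | tennis | red
  3   | wagon | jazz | soccer | purple
  4   | sedan | blues | chess | green
  5   | coupe | rock | swimming | blue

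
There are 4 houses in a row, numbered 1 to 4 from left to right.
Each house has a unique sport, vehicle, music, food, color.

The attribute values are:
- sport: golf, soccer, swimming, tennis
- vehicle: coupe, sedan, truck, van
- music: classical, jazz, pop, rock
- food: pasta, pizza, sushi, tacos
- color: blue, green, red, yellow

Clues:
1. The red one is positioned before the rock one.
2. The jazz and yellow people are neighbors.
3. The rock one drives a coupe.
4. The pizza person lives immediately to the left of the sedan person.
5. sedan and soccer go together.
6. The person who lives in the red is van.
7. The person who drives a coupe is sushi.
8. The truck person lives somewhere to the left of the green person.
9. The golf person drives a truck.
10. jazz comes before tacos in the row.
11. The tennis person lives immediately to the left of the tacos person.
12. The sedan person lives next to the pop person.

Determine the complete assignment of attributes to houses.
Solution:

House | Sport | Vehicle | Music | Food | Color
----------------------------------------------
  1   | tennis | van | jazz | pizza | red
  2   | soccer | sedan | classical | tacos | yellow
  3   | golf | truck | pop | pasta | blue
  4   | swimming | coupe | rock | sushi | green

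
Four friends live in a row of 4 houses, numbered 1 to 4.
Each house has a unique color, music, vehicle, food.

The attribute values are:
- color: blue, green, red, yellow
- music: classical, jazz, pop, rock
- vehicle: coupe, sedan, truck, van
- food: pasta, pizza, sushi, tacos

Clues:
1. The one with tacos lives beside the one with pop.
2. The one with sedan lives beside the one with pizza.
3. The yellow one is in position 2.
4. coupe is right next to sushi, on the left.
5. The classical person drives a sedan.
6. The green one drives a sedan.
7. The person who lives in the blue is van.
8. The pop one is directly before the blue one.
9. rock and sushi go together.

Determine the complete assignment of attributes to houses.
Solution:

House | Color | Music | Vehicle | Food
--------------------------------------
  1   | green | classical | sedan | tacos
  2   | yellow | pop | coupe | pizza
  3   | blue | rock | van | sushi
  4   | red | jazz | truck | pasta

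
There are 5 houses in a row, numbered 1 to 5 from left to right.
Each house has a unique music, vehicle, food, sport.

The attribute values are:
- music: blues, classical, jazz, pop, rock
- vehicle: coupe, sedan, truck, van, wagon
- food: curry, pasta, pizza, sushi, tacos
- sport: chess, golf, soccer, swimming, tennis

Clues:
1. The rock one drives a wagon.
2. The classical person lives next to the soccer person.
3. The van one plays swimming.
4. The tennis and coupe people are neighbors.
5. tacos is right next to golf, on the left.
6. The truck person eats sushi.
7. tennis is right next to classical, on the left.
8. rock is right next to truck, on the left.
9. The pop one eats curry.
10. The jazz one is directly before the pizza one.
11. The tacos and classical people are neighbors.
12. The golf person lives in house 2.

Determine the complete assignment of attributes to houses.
Solution:

House | Music | Vehicle | Food | Sport
--------------------------------------
  1   | jazz | sedan | tacos | tennis
  2   | classical | coupe | pizza | golf
  3   | rock | wagon | pasta | soccer
  4   | blues | truck | sushi | chess
  5   | pop | van | curry | swimming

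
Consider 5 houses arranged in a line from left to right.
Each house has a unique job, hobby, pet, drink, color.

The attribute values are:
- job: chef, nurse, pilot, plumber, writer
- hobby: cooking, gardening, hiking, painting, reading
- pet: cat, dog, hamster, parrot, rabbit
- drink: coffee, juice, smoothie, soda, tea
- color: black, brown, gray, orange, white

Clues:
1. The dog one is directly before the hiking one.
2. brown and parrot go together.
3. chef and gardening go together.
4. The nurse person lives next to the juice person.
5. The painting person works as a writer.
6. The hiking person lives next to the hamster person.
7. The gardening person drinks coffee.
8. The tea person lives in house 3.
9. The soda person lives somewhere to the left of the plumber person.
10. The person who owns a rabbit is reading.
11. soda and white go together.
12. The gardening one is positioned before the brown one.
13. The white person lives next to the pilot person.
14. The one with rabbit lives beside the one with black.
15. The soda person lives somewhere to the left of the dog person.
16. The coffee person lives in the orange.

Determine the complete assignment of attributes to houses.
Solution:

House | Job | Hobby | Pet | Drink | Color
-----------------------------------------
  1   | nurse | reading | rabbit | soda | white
  2   | pilot | cooking | dog | juice | black
  3   | plumber | hiking | cat | tea | gray
  4   | chef | gardening | hamster | coffee | orange
  5   | writer | painting | parrot | smoothie | brown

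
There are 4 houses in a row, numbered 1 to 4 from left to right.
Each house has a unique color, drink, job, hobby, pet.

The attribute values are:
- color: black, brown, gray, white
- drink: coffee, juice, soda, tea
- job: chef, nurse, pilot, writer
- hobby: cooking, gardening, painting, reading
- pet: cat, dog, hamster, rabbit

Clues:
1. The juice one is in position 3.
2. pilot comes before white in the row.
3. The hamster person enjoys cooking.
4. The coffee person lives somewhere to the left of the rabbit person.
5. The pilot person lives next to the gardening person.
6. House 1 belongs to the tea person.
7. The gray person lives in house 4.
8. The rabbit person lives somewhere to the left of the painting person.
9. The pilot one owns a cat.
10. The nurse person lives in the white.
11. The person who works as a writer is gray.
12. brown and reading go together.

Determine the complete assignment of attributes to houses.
Solution:

House | Color | Drink | Job | Hobby | Pet
-----------------------------------------
  1   | black | tea | chef | cooking | hamster
  2   | brown | coffee | pilot | reading | cat
  3   | white | juice | nurse | gardening | rabbit
  4   | gray | soda | writer | painting | dog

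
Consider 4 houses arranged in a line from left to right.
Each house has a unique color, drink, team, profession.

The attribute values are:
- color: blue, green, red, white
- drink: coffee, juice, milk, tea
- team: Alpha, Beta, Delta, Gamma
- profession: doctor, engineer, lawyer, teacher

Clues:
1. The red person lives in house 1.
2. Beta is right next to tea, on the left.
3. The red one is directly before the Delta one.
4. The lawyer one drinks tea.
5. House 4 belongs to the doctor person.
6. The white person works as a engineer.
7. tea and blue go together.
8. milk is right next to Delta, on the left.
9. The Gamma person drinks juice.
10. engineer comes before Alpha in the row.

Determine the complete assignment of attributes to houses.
Solution:

House | Color | Drink | Team | Profession
-----------------------------------------
  1   | red | milk | Beta | teacher
  2   | blue | tea | Delta | lawyer
  3   | white | juice | Gamma | engineer
  4   | green | coffee | Alpha | doctor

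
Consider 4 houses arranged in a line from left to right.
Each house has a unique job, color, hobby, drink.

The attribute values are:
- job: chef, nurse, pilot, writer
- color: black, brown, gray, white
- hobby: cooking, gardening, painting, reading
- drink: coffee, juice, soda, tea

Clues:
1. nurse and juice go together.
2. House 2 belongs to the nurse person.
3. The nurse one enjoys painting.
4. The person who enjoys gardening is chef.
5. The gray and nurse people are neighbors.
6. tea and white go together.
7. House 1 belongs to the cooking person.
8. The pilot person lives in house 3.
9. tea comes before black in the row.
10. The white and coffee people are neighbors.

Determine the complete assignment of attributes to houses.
Solution:

House | Job | Color | Hobby | Drink
-----------------------------------
  1   | writer | gray | cooking | soda
  2   | nurse | brown | painting | juice
  3   | pilot | white | reading | tea
  4   | chef | black | gardening | coffee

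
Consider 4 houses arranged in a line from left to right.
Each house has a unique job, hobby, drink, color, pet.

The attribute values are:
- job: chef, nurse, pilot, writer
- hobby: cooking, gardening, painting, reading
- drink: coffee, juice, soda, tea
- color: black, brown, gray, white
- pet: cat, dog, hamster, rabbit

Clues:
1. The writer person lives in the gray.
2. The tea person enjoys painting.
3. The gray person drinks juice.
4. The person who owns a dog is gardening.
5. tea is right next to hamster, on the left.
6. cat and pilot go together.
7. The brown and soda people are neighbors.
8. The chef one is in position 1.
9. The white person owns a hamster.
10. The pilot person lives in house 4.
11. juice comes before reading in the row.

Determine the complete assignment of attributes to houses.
Solution:

House | Job | Hobby | Drink | Color | Pet
-----------------------------------------
  1   | chef | painting | tea | brown | rabbit
  2   | nurse | cooking | soda | white | hamster
  3   | writer | gardening | juice | gray | dog
  4   | pilot | reading | coffee | black | cat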